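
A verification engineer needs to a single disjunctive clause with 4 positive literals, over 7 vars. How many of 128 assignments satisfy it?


Step 1: Total=2^7=128
Step 2: Unsat when all 4 false: 2^3=8
Step 3: Sat=128-8=120

120


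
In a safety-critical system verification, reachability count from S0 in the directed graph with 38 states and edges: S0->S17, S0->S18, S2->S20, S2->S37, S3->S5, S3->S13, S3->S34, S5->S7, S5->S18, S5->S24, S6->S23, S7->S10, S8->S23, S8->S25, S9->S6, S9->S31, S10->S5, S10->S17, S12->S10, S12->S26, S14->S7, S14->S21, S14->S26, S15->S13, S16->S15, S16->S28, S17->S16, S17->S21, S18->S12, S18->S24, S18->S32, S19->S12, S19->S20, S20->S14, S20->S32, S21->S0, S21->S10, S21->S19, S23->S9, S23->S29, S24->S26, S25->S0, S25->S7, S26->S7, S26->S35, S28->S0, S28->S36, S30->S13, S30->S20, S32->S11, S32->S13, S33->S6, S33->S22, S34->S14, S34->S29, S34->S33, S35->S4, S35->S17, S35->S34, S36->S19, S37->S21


BFS from S0:
  layer 0: {S0}
  layer 1: {S17, S18}
  layer 2: {S12, S16, S21, S24, S32}
  layer 3: {S10, S11, S13, S15, S19, S26, S28}
  layer 4: {S5, S7, S20, S35, S36}
  layer 5: {S4, S14, S34}
  layer 6: {S29, S33}
  layer 7: {S6, S22}
  layer 8: {S23}
  layer 9: {S9}
  layer 10: {S31}
Reachable set: {S0, S4, S5, S6, S7, S9, S10, S11, S12, S13, S14, S15, S16, S17, S18, S19, S20, S21, S22, S23, S24, S26, S28, S29, S31, S32, S33, S34, S35, S36}
Count = 30

30


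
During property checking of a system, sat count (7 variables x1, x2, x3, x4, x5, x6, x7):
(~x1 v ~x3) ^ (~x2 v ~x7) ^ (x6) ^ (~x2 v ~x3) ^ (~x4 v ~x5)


CNF with 5 clauses over 7 vars (128 assignments).
An assignment satisfies CNF iff every clause has >=1 true literal.
Check each row (bits = x1,x2,x3,x4,x5,x6,x7; clause T/F shown):
  row 0 [0000000]: clauses=TTFTT -> 0
  row 1 [0000001]: clauses=TTFTT -> 0
  row 2 [0000010]: clauses=TTTTT -> 1
  row 3 [0000011]: clauses=TTTTT -> 1
  row 4 [0000100]: clauses=TTFTT -> 0
  (every remaining row is evaluated the same way; all 128 results are listed next)
Full result column, 8 rows per line (x1,x2,x3,x4 fixed per line; x5,x6,x7 runs 000..111 left to right):
  rows 0-7 [x1,x2,x3,x4=0000]: 00110011  (ones: 4)
  rows 8-15 [x1,x2,x3,x4=0001]: 00110000  (ones: 2)
  rows 16-23 [x1,x2,x3,x4=0010]: 00110011  (ones: 4)
  rows 24-31 [x1,x2,x3,x4=0011]: 00110000  (ones: 2)
  rows 32-39 [x1,x2,x3,x4=0100]: 00100010  (ones: 2)
  rows 40-47 [x1,x2,x3,x4=0101]: 00100000  (ones: 1)
  rows 48-55 [x1,x2,x3,x4=0110]: 00000000  (ones: 0)
  rows 56-63 [x1,x2,x3,x4=0111]: 00000000  (ones: 0)
  rows 64-71 [x1,x2,x3,x4=1000]: 00110011  (ones: 4)
  rows 72-79 [x1,x2,x3,x4=1001]: 00110000  (ones: 2)
  rows 80-87 [x1,x2,x3,x4=1010]: 00000000  (ones: 0)
  rows 88-95 [x1,x2,x3,x4=1011]: 00000000  (ones: 0)
  rows 96-103 [x1,x2,x3,x4=1100]: 00100010  (ones: 2)
  rows 104-111 [x1,x2,x3,x4=1101]: 00100000  (ones: 1)
  rows 112-119 [x1,x2,x3,x4=1110]: 00000000  (ones: 0)
  rows 120-127 [x1,x2,x3,x4=1111]: 00000000  (ones: 0)
Satisfying assignments = 4+2+4+2+2+1+0+0+4+2+0+0+2+1+0+0 = 24

24


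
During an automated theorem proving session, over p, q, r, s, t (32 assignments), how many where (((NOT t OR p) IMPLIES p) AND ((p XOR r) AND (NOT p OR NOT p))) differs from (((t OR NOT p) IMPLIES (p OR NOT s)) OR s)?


F1 = (((NOT t OR p) IMPLIES p) AND ((p XOR r) AND (NOT p OR NOT p)))
F2 = (((t OR NOT p) IMPLIES (p OR NOT s)) OR s)
Evaluate both on each of 32 rows (bits = p,q,r,s,t):
  row 0 [00000]: F1=0 F2=1 (differ) -> 1
  row 1 [00001]: F1=0 F2=1 (differ) -> 1
  row 2 [00010]: F1=0 F2=1 (differ) -> 1
  row 3 [00011]: F1=0 F2=1 (differ) -> 1
  row 4 [00100]: F1=0 F2=1 (differ) -> 1
  row 5 [00101]: F1=1 F2=1 -> 0
  row 6 [00110]: F1=0 F2=1 (differ) -> 1
  row 7 [00111]: F1=1 F2=1 -> 0
  row 8 [01000]: F1=0 F2=1 (differ) -> 1
  row 9 [01001]: F1=0 F2=1 (differ) -> 1
  row 10 [01010]: F1=0 F2=1 (differ) -> 1
  row 11 [01011]: F1=0 F2=1 (differ) -> 1
  row 12 [01100]: F1=0 F2=1 (differ) -> 1
  row 13 [01101]: F1=1 F2=1 -> 0
  row 14 [01110]: F1=0 F2=1 (differ) -> 1
  row 15 [01111]: F1=1 F2=1 -> 0
  row 16 [10000]: F1=0 F2=1 (differ) -> 1
  row 17 [10001]: F1=0 F2=1 (differ) -> 1
  row 18 [10010]: F1=0 F2=1 (differ) -> 1
  row 19 [10011]: F1=0 F2=1 (differ) -> 1
  row 20 [10100]: F1=0 F2=1 (differ) -> 1
  row 21 [10101]: F1=0 F2=1 (differ) -> 1
  row 22 [10110]: F1=0 F2=1 (differ) -> 1
  row 23 [10111]: F1=0 F2=1 (differ) -> 1
  row 24 [11000]: F1=0 F2=1 (differ) -> 1
  row 25 [11001]: F1=0 F2=1 (differ) -> 1
  row 26 [11010]: F1=0 F2=1 (differ) -> 1
  row 27 [11011]: F1=0 F2=1 (differ) -> 1
  row 28 [11100]: F1=0 F2=1 (differ) -> 1
  row 29 [11101]: F1=0 F2=1 (differ) -> 1
  row 30 [11110]: F1=0 F2=1 (differ) -> 1
  row 31 [11111]: F1=0 F2=1 (differ) -> 1
Full result column, 8 rows per line (p,q fixed per line; r,s,t runs 000..111 left to right):
  rows 0-7 [p,q=00]: 11111010  (ones: 6)
  rows 8-15 [p,q=01]: 11111010  (ones: 6)
  rows 16-23 [p,q=10]: 11111111  (ones: 8)
  rows 24-31 [p,q=11]: 11111111  (ones: 8)
Disagreements = 6+6+8+8 = 28

28


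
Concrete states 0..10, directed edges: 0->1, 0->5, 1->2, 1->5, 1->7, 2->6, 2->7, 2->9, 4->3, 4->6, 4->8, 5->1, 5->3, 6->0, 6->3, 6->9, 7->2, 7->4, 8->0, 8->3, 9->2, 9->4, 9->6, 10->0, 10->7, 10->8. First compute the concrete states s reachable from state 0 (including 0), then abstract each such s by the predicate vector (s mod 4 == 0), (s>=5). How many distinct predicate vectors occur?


BFS from 0:
Concrete reachable: {0, 1, 2, 3, 4, 5, 6, 7, 8, 9}
Abstract via predicates (s mod 4 == 0), (s>=5):
  (0,0) <- {1, 2, 3}
  (0,1) <- {5, 6, 7, 9}
  (1,0) <- {0, 4}
  (1,1) <- {8}
Distinct abstract states = 4

4


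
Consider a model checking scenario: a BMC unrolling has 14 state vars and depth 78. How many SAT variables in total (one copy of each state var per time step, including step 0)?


BMC unrolls to depth k, creating one copy of each state var for steps 0..k.
Step count = 78 + 1 = 79 (steps 0 through 78)
Vars per step = 14
Total = 14 * 79 = 1106

1106


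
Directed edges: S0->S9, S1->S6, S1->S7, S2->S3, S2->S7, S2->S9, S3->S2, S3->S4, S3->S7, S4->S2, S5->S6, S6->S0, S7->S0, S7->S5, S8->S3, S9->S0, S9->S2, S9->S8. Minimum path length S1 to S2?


BFS layer-by-layer from S1:
  dist 0: {S1}
  dist 1: {S6, S7}
  dist 2: {S0, S5}
  dist 3: {S9}
  dist 4: {S2, S8}
  -> S2 reached at distance 4
Shortest path length = 4

4


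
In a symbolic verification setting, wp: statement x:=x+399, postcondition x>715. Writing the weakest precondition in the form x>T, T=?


Formula: wp(x:=E, P) = P[E/x] (substitute E for x in postcondition)
Step 1: Postcondition: x>715
Step 2: Substitute x+399 for x: x+399>715
Step 3: Solve for x: x > 715-399 = 316

316


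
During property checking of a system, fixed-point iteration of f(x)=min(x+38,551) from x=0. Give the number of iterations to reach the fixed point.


Step 1: x=0, cap=551, increment=38
Step 2: x grows by 38 each step until capped at 551; fixed point is x=551
Step 3: iterations = ceil(551/38) = 15

15


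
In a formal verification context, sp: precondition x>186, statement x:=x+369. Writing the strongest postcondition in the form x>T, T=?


Formula: sp(P, x:=E) = exists old_x. (x = E[old_x/x]) AND P[old_x/x] (old_x is the value of x before the assignment; eliminate old_x by solving x = E[old_x/x] for old_x)
Step 1: Precondition P: x>186, i.e. old_x > 186
Step 2: Assignment gives x = old_x + 369, so old_x = x - 369
Step 3: Substitute into P: x - 369 > 186
Step 4: Simplify: x > 186+369 = 555

555


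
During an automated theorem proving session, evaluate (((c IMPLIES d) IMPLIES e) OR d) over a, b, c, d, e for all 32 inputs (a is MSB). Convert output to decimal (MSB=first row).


Formula: (((c IMPLIES d) IMPLIES e) OR d) over a, b, c, d, e (32 rows)
Evaluate each row (bits = a,b,c,d,e, MSB first):
  row 0 [00000]: (((0 IMPLIES 0) IMPLIES 0) OR 0) -> 0
  row 1 [00001]: (((0 IMPLIES 0) IMPLIES 1) OR 0) -> 1
  row 2 [00010]: (((0 IMPLIES 1) IMPLIES 0) OR 1) -> 1
  row 3 [00011]: (((0 IMPLIES 1) IMPLIES 1) OR 1) -> 1
  row 4 [00100]: (((1 IMPLIES 0) IMPLIES 0) OR 0) -> 1
  row 5 [00101]: (((1 IMPLIES 0) IMPLIES 1) OR 0) -> 1
  row 6 [00110]: (((1 IMPLIES 1) IMPLIES 0) OR 1) -> 1
  row 7 [00111]: (((1 IMPLIES 1) IMPLIES 1) OR 1) -> 1
  row 8 [01000]: (((0 IMPLIES 0) IMPLIES 0) OR 0) -> 0
  row 9 [01001]: (((0 IMPLIES 0) IMPLIES 1) OR 0) -> 1
  row 10 [01010]: (((0 IMPLIES 1) IMPLIES 0) OR 1) -> 1
  row 11 [01011]: (((0 IMPLIES 1) IMPLIES 1) OR 1) -> 1
  row 12 [01100]: (((1 IMPLIES 0) IMPLIES 0) OR 0) -> 1
  row 13 [01101]: (((1 IMPLIES 0) IMPLIES 1) OR 0) -> 1
  row 14 [01110]: (((1 IMPLIES 1) IMPLIES 0) OR 1) -> 1
  row 15 [01111]: (((1 IMPLIES 1) IMPLIES 1) OR 1) -> 1
  row 16 [10000]: (((0 IMPLIES 0) IMPLIES 0) OR 0) -> 0
  row 17 [10001]: (((0 IMPLIES 0) IMPLIES 1) OR 0) -> 1
  row 18 [10010]: (((0 IMPLIES 1) IMPLIES 0) OR 1) -> 1
  row 19 [10011]: (((0 IMPLIES 1) IMPLIES 1) OR 1) -> 1
  row 20 [10100]: (((1 IMPLIES 0) IMPLIES 0) OR 0) -> 1
  row 21 [10101]: (((1 IMPLIES 0) IMPLIES 1) OR 0) -> 1
  row 22 [10110]: (((1 IMPLIES 1) IMPLIES 0) OR 1) -> 1
  row 23 [10111]: (((1 IMPLIES 1) IMPLIES 1) OR 1) -> 1
  row 24 [11000]: (((0 IMPLIES 0) IMPLIES 0) OR 0) -> 0
  row 25 [11001]: (((0 IMPLIES 0) IMPLIES 1) OR 0) -> 1
  row 26 [11010]: (((0 IMPLIES 1) IMPLIES 0) OR 1) -> 1
  row 27 [11011]: (((0 IMPLIES 1) IMPLIES 1) OR 1) -> 1
  row 28 [11100]: (((1 IMPLIES 0) IMPLIES 0) OR 0) -> 1
  row 29 [11101]: (((1 IMPLIES 0) IMPLIES 1) OR 0) -> 1
  row 30 [11110]: (((1 IMPLIES 1) IMPLIES 0) OR 1) -> 1
  row 31 [11111]: (((1 IMPLIES 1) IMPLIES 1) OR 1) -> 1
Full result column, 4 rows per line (a,b,c fixed per line; d,e runs 00..11 left to right):
  rows 0-3 [a,b,c=000]: 0111  = hex 7
  rows 4-7 [a,b,c=001]: 1111  = hex F
  rows 8-11 [a,b,c=010]: 0111  = hex 7
  rows 12-15 [a,b,c=011]: 1111  = hex F
  rows 16-19 [a,b,c=100]: 0111  = hex 7
  rows 20-23 [a,b,c=101]: 1111  = hex F
  rows 24-27 [a,b,c=110]: 0111  = hex 7
  rows 28-31 [a,b,c=111]: 1111  = hex F
Output column (row 0 .. row 31) = 01111111011111110111111101111111
Output column grouped in 4s = 0111 1111 0111 1111 0111 1111 0111 1111 = 0x7F7F7F7F
Convert to decimal digit by digit (value = value*16 + digit):
  7 -> 7
  7*16 + 15 (F) = 127
  127*16 + 7 = 2039
  2039*16 + 15 (F) = 32639
  32639*16 + 7 = 522231
  522231*16 + 15 (F) = 8355711
  8355711*16 + 7 = 133691383
  133691383*16 + 15 (F) = 2139062143
Decimal = 2139062143

2139062143


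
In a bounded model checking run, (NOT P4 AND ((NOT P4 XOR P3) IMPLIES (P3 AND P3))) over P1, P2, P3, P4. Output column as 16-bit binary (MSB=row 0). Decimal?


Formula: (NOT P4 AND ((NOT P4 XOR P3) IMPLIES (P3 AND P3))) over P1, P2, P3, P4 (16 rows)
Evaluate each row (bits = P1,P2,P3,P4, MSB first):
  row 0 [0000]: (NOT 0 AND ((NOT 0 XOR 0) IMPLIES (0 AND 0))) -> 0
  row 1 [0001]: (NOT 1 AND ((NOT 1 XOR 0) IMPLIES (0 AND 0))) -> 0
  row 2 [0010]: (NOT 0 AND ((NOT 0 XOR 1) IMPLIES (1 AND 1))) -> 1
  row 3 [0011]: (NOT 1 AND ((NOT 1 XOR 1) IMPLIES (1 AND 1))) -> 0
  row 4 [0100]: (NOT 0 AND ((NOT 0 XOR 0) IMPLIES (0 AND 0))) -> 0
  row 5 [0101]: (NOT 1 AND ((NOT 1 XOR 0) IMPLIES (0 AND 0))) -> 0
  row 6 [0110]: (NOT 0 AND ((NOT 0 XOR 1) IMPLIES (1 AND 1))) -> 1
  row 7 [0111]: (NOT 1 AND ((NOT 1 XOR 1) IMPLIES (1 AND 1))) -> 0
  row 8 [1000]: (NOT 0 AND ((NOT 0 XOR 0) IMPLIES (0 AND 0))) -> 0
  row 9 [1001]: (NOT 1 AND ((NOT 1 XOR 0) IMPLIES (0 AND 0))) -> 0
  row 10 [1010]: (NOT 0 AND ((NOT 0 XOR 1) IMPLIES (1 AND 1))) -> 1
  row 11 [1011]: (NOT 1 AND ((NOT 1 XOR 1) IMPLIES (1 AND 1))) -> 0
  row 12 [1100]: (NOT 0 AND ((NOT 0 XOR 0) IMPLIES (0 AND 0))) -> 0
  row 13 [1101]: (NOT 1 AND ((NOT 1 XOR 0) IMPLIES (0 AND 0))) -> 0
  row 14 [1110]: (NOT 0 AND ((NOT 0 XOR 1) IMPLIES (1 AND 1))) -> 1
  row 15 [1111]: (NOT 1 AND ((NOT 1 XOR 1) IMPLIES (1 AND 1))) -> 0
Full result column, 4 rows per line (P1,P2 fixed per line; P3,P4 runs 00..11 left to right):
  rows 0-3 [P1,P2=00]: 0010  = hex 2
  rows 4-7 [P1,P2=01]: 0010  = hex 2
  rows 8-11 [P1,P2=10]: 0010  = hex 2
  rows 12-15 [P1,P2=11]: 0010  = hex 2
Output column (row 0 .. row 15) = 0010001000100010
Output column grouped in 4s = 0010 0010 0010 0010 = 0x2222
Convert to decimal digit by digit (value = value*16 + digit):
  2 -> 2
  2*16 + 2 = 34
  34*16 + 2 = 546
  546*16 + 2 = 8738
Decimal = 8738

8738


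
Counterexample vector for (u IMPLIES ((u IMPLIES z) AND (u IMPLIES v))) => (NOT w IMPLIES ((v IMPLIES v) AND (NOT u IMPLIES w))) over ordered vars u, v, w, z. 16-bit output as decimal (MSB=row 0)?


F1 = (u IMPLIES ((u IMPLIES z) AND (u IMPLIES v)))
F2 = (NOT w IMPLIES ((v IMPLIES v) AND (NOT u IMPLIES w)))
Counterexample to F1=>F2 is where F1=1 and F2=0.
Evaluate each row (bits = u,v,w,z, MSB first):
  row 0 [0000]: F1=1 F2=0 -> F1&~F2 -> 1
  row 1 [0001]: F1=1 F2=0 -> F1&~F2 -> 1
  row 2 [0010]: F1=1 F2=1 -> F1&~F2 -> 0
  row 3 [0011]: F1=1 F2=1 -> F1&~F2 -> 0
  row 4 [0100]: F1=1 F2=0 -> F1&~F2 -> 1
  row 5 [0101]: F1=1 F2=0 -> F1&~F2 -> 1
  row 6 [0110]: F1=1 F2=1 -> F1&~F2 -> 0
  row 7 [0111]: F1=1 F2=1 -> F1&~F2 -> 0
  row 8 [1000]: F1=0 F2=1 -> F1&~F2 -> 0
  row 9 [1001]: F1=0 F2=1 -> F1&~F2 -> 0
  row 10 [1010]: F1=0 F2=1 -> F1&~F2 -> 0
  row 11 [1011]: F1=0 F2=1 -> F1&~F2 -> 0
  row 12 [1100]: F1=0 F2=1 -> F1&~F2 -> 0
  row 13 [1101]: F1=1 F2=1 -> F1&~F2 -> 0
  row 14 [1110]: F1=0 F2=1 -> F1&~F2 -> 0
  row 15 [1111]: F1=1 F2=1 -> F1&~F2 -> 0
Full result column, 4 rows per line (u,v fixed per line; w,z runs 00..11 left to right):
  rows 0-3 [u,v=00]: 1100  = hex C
  rows 4-7 [u,v=01]: 1100  = hex C
  rows 8-11 [u,v=10]: 0000  = hex 0
  rows 12-15 [u,v=11]: 0000  = hex 0
Counterexample vector (row 0 .. row 15) = 1100110000000000
Output column grouped in 4s = 1100 1100 0000 0000 = 0xCC00
Convert to decimal digit by digit (value = value*16 + digit):
  C -> 12
  12*16 + 12 (C) = 204
  204*16 + 0 = 3264
  3264*16 + 0 = 52224
Decimal = 52224

52224


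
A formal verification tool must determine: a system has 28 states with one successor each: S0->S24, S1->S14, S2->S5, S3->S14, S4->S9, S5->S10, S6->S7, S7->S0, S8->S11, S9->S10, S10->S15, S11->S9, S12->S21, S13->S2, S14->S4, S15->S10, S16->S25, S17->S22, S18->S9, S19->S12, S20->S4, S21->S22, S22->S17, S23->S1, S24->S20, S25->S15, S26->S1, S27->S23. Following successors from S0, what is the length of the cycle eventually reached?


Trace from S0 until a state repeats:
  S0 -> S24 -> S20 -> S4 -> S9 -> S10 -> S15 -> S10
S10 first seen at step 5, revisited at step 7.
Cycle length = 7 - 5 = 2

2


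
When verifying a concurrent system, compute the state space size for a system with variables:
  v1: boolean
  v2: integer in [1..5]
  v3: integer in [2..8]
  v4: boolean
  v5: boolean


State space = product of domain sizes of all variables.
Domain sizes:
  v1 (boolean): 2
  v2 (integer in [1..5]): 5
  v3 (integer in [2..8]): 7
  v4 (boolean): 2
  v5 (boolean): 2
Product = 2 * 5 * 7 * 2 * 2 = 280

280


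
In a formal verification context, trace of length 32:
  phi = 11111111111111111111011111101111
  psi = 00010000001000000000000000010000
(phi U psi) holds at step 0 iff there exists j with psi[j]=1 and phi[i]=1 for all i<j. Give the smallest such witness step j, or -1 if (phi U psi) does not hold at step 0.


(phi U psi) at 0: need smallest j with psi[j]=1 and phi[i]=1 for all i in [0,j).
Scan from step 0:
  step 0: phi=1, psi=0 -> continue
  step 1: phi=1, psi=0 -> continue
  step 2: phi=1, psi=0 -> continue
  step 3: psi=1 and phi held for [0,3) -> witness found
Witness step = 3

3


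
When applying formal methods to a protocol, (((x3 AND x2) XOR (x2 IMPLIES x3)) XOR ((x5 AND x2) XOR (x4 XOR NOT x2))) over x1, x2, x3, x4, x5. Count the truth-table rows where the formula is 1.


Formula: (((x3 AND x2) XOR (x2 IMPLIES x3)) XOR ((x5 AND x2) XOR (x4 XOR NOT x2))) over 5 vars (32 rows)
Evaluate each row (x1, x2, x3, x4, x5 as bits, MSB first):
  row 0 [00000]: (((0 AND 0) XOR (0 IMPLIES 0)) XOR ((0 AND 0) XOR (0 XOR NOT 0))) -> 0
  row 1 [00001]: (((0 AND 0) XOR (0 IMPLIES 0)) XOR ((1 AND 0) XOR (0 XOR NOT 0))) -> 0
  row 2 [00010]: (((0 AND 0) XOR (0 IMPLIES 0)) XOR ((0 AND 0) XOR (1 XOR NOT 0))) -> 1
  row 3 [00011]: (((0 AND 0) XOR (0 IMPLIES 0)) XOR ((1 AND 0) XOR (1 XOR NOT 0))) -> 1
  row 4 [00100]: (((1 AND 0) XOR (0 IMPLIES 1)) XOR ((0 AND 0) XOR (0 XOR NOT 0))) -> 0
  row 5 [00101]: (((1 AND 0) XOR (0 IMPLIES 1)) XOR ((1 AND 0) XOR (0 XOR NOT 0))) -> 0
  row 6 [00110]: (((1 AND 0) XOR (0 IMPLIES 1)) XOR ((0 AND 0) XOR (1 XOR NOT 0))) -> 1
  row 7 [00111]: (((1 AND 0) XOR (0 IMPLIES 1)) XOR ((1 AND 0) XOR (1 XOR NOT 0))) -> 1
  row 8 [01000]: (((0 AND 1) XOR (1 IMPLIES 0)) XOR ((0 AND 1) XOR (0 XOR NOT 1))) -> 0
  row 9 [01001]: (((0 AND 1) XOR (1 IMPLIES 0)) XOR ((1 AND 1) XOR (0 XOR NOT 1))) -> 1
  row 10 [01010]: (((0 AND 1) XOR (1 IMPLIES 0)) XOR ((0 AND 1) XOR (1 XOR NOT 1))) -> 1
  row 11 [01011]: (((0 AND 1) XOR (1 IMPLIES 0)) XOR ((1 AND 1) XOR (1 XOR NOT 1))) -> 0
  row 12 [01100]: (((1 AND 1) XOR (1 IMPLIES 1)) XOR ((0 AND 1) XOR (0 XOR NOT 1))) -> 0
  row 13 [01101]: (((1 AND 1) XOR (1 IMPLIES 1)) XOR ((1 AND 1) XOR (0 XOR NOT 1))) -> 1
  row 14 [01110]: (((1 AND 1) XOR (1 IMPLIES 1)) XOR ((0 AND 1) XOR (1 XOR NOT 1))) -> 1
  row 15 [01111]: (((1 AND 1) XOR (1 IMPLIES 1)) XOR ((1 AND 1) XOR (1 XOR NOT 1))) -> 0
  row 16 [10000]: (((0 AND 0) XOR (0 IMPLIES 0)) XOR ((0 AND 0) XOR (0 XOR NOT 0))) -> 0
  row 17 [10001]: (((0 AND 0) XOR (0 IMPLIES 0)) XOR ((1 AND 0) XOR (0 XOR NOT 0))) -> 0
  row 18 [10010]: (((0 AND 0) XOR (0 IMPLIES 0)) XOR ((0 AND 0) XOR (1 XOR NOT 0))) -> 1
  row 19 [10011]: (((0 AND 0) XOR (0 IMPLIES 0)) XOR ((1 AND 0) XOR (1 XOR NOT 0))) -> 1
  row 20 [10100]: (((1 AND 0) XOR (0 IMPLIES 1)) XOR ((0 AND 0) XOR (0 XOR NOT 0))) -> 0
  row 21 [10101]: (((1 AND 0) XOR (0 IMPLIES 1)) XOR ((1 AND 0) XOR (0 XOR NOT 0))) -> 0
  row 22 [10110]: (((1 AND 0) XOR (0 IMPLIES 1)) XOR ((0 AND 0) XOR (1 XOR NOT 0))) -> 1
  row 23 [10111]: (((1 AND 0) XOR (0 IMPLIES 1)) XOR ((1 AND 0) XOR (1 XOR NOT 0))) -> 1
  row 24 [11000]: (((0 AND 1) XOR (1 IMPLIES 0)) XOR ((0 AND 1) XOR (0 XOR NOT 1))) -> 0
  row 25 [11001]: (((0 AND 1) XOR (1 IMPLIES 0)) XOR ((1 AND 1) XOR (0 XOR NOT 1))) -> 1
  row 26 [11010]: (((0 AND 1) XOR (1 IMPLIES 0)) XOR ((0 AND 1) XOR (1 XOR NOT 1))) -> 1
  row 27 [11011]: (((0 AND 1) XOR (1 IMPLIES 0)) XOR ((1 AND 1) XOR (1 XOR NOT 1))) -> 0
  row 28 [11100]: (((1 AND 1) XOR (1 IMPLIES 1)) XOR ((0 AND 1) XOR (0 XOR NOT 1))) -> 0
  row 29 [11101]: (((1 AND 1) XOR (1 IMPLIES 1)) XOR ((1 AND 1) XOR (0 XOR NOT 1))) -> 1
  row 30 [11110]: (((1 AND 1) XOR (1 IMPLIES 1)) XOR ((0 AND 1) XOR (1 XOR NOT 1))) -> 1
  row 31 [11111]: (((1 AND 1) XOR (1 IMPLIES 1)) XOR ((1 AND 1) XOR (1 XOR NOT 1))) -> 0
Full result column, 8 rows per line (x1,x2 fixed per line; x3,x4,x5 runs 000..111 left to right):
  rows 0-7 [x1,x2=00]: 00110011  (ones: 4)
  rows 8-15 [x1,x2=01]: 01100110  (ones: 4)
  rows 16-23 [x1,x2=10]: 00110011  (ones: 4)
  rows 24-31 [x1,x2=11]: 01100110  (ones: 4)
Count of 1-rows = 4+4+4+4 = 16

16


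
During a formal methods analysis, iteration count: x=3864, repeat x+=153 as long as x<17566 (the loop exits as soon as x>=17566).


Step 1: x goes from 3864 toward 17566 by 153; the body runs while x<17566, so iterations = ceil((bound-start)/step)
Step 2: Distance=13702
Step 3: ceil(13702/153)=90

90


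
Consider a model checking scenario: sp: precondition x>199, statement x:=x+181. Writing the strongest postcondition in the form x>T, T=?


Formula: sp(P, x:=E) = exists old_x. (x = E[old_x/x]) AND P[old_x/x] (old_x is the value of x before the assignment; eliminate old_x by solving x = E[old_x/x] for old_x)
Step 1: Precondition P: x>199, i.e. old_x > 199
Step 2: Assignment gives x = old_x + 181, so old_x = x - 181
Step 3: Substitute into P: x - 181 > 199
Step 4: Simplify: x > 199+181 = 380

380


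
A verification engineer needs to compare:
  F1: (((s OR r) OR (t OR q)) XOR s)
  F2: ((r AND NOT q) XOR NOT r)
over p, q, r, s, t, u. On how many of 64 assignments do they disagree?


F1 = (((s OR r) OR (t OR q)) XOR s)
F2 = ((r AND NOT q) XOR NOT r)
Evaluate both on each of 64 rows (bits = p,q,r,s,t,u):
  row 0 [000000]: F1=0 F2=1 (differ) -> 1
  row 1 [000001]: F1=0 F2=1 (differ) -> 1
  row 2 [000010]: F1=1 F2=1 -> 0
  row 3 [000011]: F1=1 F2=1 -> 0
  row 4 [000100]: F1=0 F2=1 (differ) -> 1
  (every remaining row is evaluated the same way; all 64 results are listed next)
Full result column, 8 rows per line (p,q,r fixed per line; s,t,u runs 000..111 left to right):
  rows 0-7 [p,q,r=000]: 11001111  (ones: 6)
  rows 8-15 [p,q,r=001]: 00001111  (ones: 4)
  rows 16-23 [p,q,r=010]: 00001111  (ones: 4)
  rows 24-31 [p,q,r=011]: 11110000  (ones: 4)
  rows 32-39 [p,q,r=100]: 11001111  (ones: 6)
  rows 40-47 [p,q,r=101]: 00001111  (ones: 4)
  rows 48-55 [p,q,r=110]: 00001111  (ones: 4)
  rows 56-63 [p,q,r=111]: 11110000  (ones: 4)
Disagreements = 6+4+4+4+6+4+4+4 = 36

36


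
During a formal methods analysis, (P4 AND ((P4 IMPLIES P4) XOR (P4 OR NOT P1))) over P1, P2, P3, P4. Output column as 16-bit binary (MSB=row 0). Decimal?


Formula: (P4 AND ((P4 IMPLIES P4) XOR (P4 OR NOT P1))) over P1, P2, P3, P4 (16 rows)
Evaluate each row (bits = P1,P2,P3,P4, MSB first):
  row 0 [0000]: (0 AND ((0 IMPLIES 0) XOR (0 OR NOT 0))) -> 0
  row 1 [0001]: (1 AND ((1 IMPLIES 1) XOR (1 OR NOT 0))) -> 0
  row 2 [0010]: (0 AND ((0 IMPLIES 0) XOR (0 OR NOT 0))) -> 0
  row 3 [0011]: (1 AND ((1 IMPLIES 1) XOR (1 OR NOT 0))) -> 0
  row 4 [0100]: (0 AND ((0 IMPLIES 0) XOR (0 OR NOT 0))) -> 0
  row 5 [0101]: (1 AND ((1 IMPLIES 1) XOR (1 OR NOT 0))) -> 0
  row 6 [0110]: (0 AND ((0 IMPLIES 0) XOR (0 OR NOT 0))) -> 0
  row 7 [0111]: (1 AND ((1 IMPLIES 1) XOR (1 OR NOT 0))) -> 0
  row 8 [1000]: (0 AND ((0 IMPLIES 0) XOR (0 OR NOT 1))) -> 0
  row 9 [1001]: (1 AND ((1 IMPLIES 1) XOR (1 OR NOT 1))) -> 0
  row 10 [1010]: (0 AND ((0 IMPLIES 0) XOR (0 OR NOT 1))) -> 0
  row 11 [1011]: (1 AND ((1 IMPLIES 1) XOR (1 OR NOT 1))) -> 0
  row 12 [1100]: (0 AND ((0 IMPLIES 0) XOR (0 OR NOT 1))) -> 0
  row 13 [1101]: (1 AND ((1 IMPLIES 1) XOR (1 OR NOT 1))) -> 0
  row 14 [1110]: (0 AND ((0 IMPLIES 0) XOR (0 OR NOT 1))) -> 0
  row 15 [1111]: (1 AND ((1 IMPLIES 1) XOR (1 OR NOT 1))) -> 0
Full result column, 4 rows per line (P1,P2 fixed per line; P3,P4 runs 00..11 left to right):
  rows 0-3 [P1,P2=00]: 0000  = hex 0
  rows 4-7 [P1,P2=01]: 0000  = hex 0
  rows 8-11 [P1,P2=10]: 0000  = hex 0
  rows 12-15 [P1,P2=11]: 0000  = hex 0
Output column (row 0 .. row 15) = 0000000000000000
Output column grouped in 4s = 0000 0000 0000 0000 = 0x0000
Convert to decimal digit by digit (value = value*16 + digit):
  0 -> 0
  0*16 + 0 = 0
  0*16 + 0 = 0
  0*16 + 0 = 0
Decimal = 0

0


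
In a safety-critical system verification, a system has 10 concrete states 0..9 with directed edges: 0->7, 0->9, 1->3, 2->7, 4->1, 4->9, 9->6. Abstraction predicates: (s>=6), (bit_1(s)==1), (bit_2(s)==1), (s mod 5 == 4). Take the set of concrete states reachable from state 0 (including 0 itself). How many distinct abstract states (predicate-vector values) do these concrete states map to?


BFS from 0:
Concrete reachable: {0, 6, 7, 9}
Abstract via predicates (s>=6), (bit_1(s)==1), (bit_2(s)==1), (s mod 5 == 4):
  (0,0,0,0) <- {0}
  (1,0,0,1) <- {9}
  (1,1,1,0) <- {6, 7}
Distinct abstract states = 3

3


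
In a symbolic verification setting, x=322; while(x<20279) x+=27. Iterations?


Step 1: x goes from 322 toward 20279 by 27; the body runs while x<20279, so iterations = ceil((bound-start)/step)
Step 2: Distance=19957
Step 3: ceil(19957/27)=740

740


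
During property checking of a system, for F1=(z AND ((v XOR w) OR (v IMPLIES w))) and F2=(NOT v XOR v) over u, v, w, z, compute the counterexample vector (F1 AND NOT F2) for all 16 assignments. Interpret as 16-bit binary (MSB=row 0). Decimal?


F1 = (z AND ((v XOR w) OR (v IMPLIES w)))
F2 = (NOT v XOR v)
Counterexample to F1=>F2 is where F1=1 and F2=0.
Evaluate each row (bits = u,v,w,z, MSB first):
  row 0 [0000]: F1=0 F2=1 -> F1&~F2 -> 0
  row 1 [0001]: F1=1 F2=1 -> F1&~F2 -> 0
  row 2 [0010]: F1=0 F2=1 -> F1&~F2 -> 0
  row 3 [0011]: F1=1 F2=1 -> F1&~F2 -> 0
  row 4 [0100]: F1=0 F2=1 -> F1&~F2 -> 0
  row 5 [0101]: F1=1 F2=1 -> F1&~F2 -> 0
  row 6 [0110]: F1=0 F2=1 -> F1&~F2 -> 0
  row 7 [0111]: F1=1 F2=1 -> F1&~F2 -> 0
  row 8 [1000]: F1=0 F2=1 -> F1&~F2 -> 0
  row 9 [1001]: F1=1 F2=1 -> F1&~F2 -> 0
  row 10 [1010]: F1=0 F2=1 -> F1&~F2 -> 0
  row 11 [1011]: F1=1 F2=1 -> F1&~F2 -> 0
  row 12 [1100]: F1=0 F2=1 -> F1&~F2 -> 0
  row 13 [1101]: F1=1 F2=1 -> F1&~F2 -> 0
  row 14 [1110]: F1=0 F2=1 -> F1&~F2 -> 0
  row 15 [1111]: F1=1 F2=1 -> F1&~F2 -> 0
Full result column, 4 rows per line (u,v fixed per line; w,z runs 00..11 left to right):
  rows 0-3 [u,v=00]: 0000  = hex 0
  rows 4-7 [u,v=01]: 0000  = hex 0
  rows 8-11 [u,v=10]: 0000  = hex 0
  rows 12-15 [u,v=11]: 0000  = hex 0
Counterexample vector (row 0 .. row 15) = 0000000000000000
Output column grouped in 4s = 0000 0000 0000 0000 = 0x0000
Convert to decimal digit by digit (value = value*16 + digit):
  0 -> 0
  0*16 + 0 = 0
  0*16 + 0 = 0
  0*16 + 0 = 0
Decimal = 0

0


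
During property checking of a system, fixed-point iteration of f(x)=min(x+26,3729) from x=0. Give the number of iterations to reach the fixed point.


Step 1: x=0, cap=3729, increment=26
Step 2: x grows by 26 each step until capped at 3729; fixed point is x=3729
Step 3: iterations = ceil(3729/26) = 144

144


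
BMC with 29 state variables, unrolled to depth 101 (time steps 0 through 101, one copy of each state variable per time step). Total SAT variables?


BMC unrolls to depth k, creating one copy of each state var for steps 0..k.
Step count = 101 + 1 = 102 (steps 0 through 101)
Vars per step = 29
Total = 29 * 102 = 2958

2958


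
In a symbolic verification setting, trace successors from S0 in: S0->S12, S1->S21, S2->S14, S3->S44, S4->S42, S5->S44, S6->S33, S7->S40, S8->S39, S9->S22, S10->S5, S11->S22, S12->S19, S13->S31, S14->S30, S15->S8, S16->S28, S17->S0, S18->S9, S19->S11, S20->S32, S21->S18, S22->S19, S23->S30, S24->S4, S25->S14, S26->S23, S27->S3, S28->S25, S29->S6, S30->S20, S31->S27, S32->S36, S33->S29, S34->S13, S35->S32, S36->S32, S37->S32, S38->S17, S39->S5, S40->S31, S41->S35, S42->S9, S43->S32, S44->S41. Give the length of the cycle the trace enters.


Trace from S0 until a state repeats:
  S0 -> S12 -> S19 -> S11 -> S22 -> S19
S19 first seen at step 2, revisited at step 5.
Cycle length = 5 - 2 = 3

3


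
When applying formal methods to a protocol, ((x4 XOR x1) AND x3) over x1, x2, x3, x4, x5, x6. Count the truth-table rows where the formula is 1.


Formula: ((x4 XOR x1) AND x3) over 6 vars (64 rows)
Evaluate each row (x1, x2, x3, x4, x5, x6 as bits, MSB first):
  row 0 [000000]: ((0 XOR 0) AND 0) -> 0
  row 1 [000001]: ((0 XOR 0) AND 0) -> 0
  row 2 [000010]: ((0 XOR 0) AND 0) -> 0
  row 3 [000011]: ((0 XOR 0) AND 0) -> 0
  row 4 [000100]: ((1 XOR 0) AND 0) -> 0
  (every remaining row is evaluated the same way; all 64 results are listed next)
Full result column, 8 rows per line (x1,x2,x3 fixed per line; x4,x5,x6 runs 000..111 left to right):
  rows 0-7 [x1,x2,x3=000]: 00000000  (ones: 0)
  rows 8-15 [x1,x2,x3=001]: 00001111  (ones: 4)
  rows 16-23 [x1,x2,x3=010]: 00000000  (ones: 0)
  rows 24-31 [x1,x2,x3=011]: 00001111  (ones: 4)
  rows 32-39 [x1,x2,x3=100]: 00000000  (ones: 0)
  rows 40-47 [x1,x2,x3=101]: 11110000  (ones: 4)
  rows 48-55 [x1,x2,x3=110]: 00000000  (ones: 0)
  rows 56-63 [x1,x2,x3=111]: 11110000  (ones: 4)
Count of 1-rows = 0+4+0+4+0+4+0+4 = 16

16


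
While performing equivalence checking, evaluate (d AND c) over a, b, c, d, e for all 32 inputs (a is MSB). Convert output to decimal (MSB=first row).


Formula: (d AND c) over a, b, c, d, e (32 rows)
Evaluate each row (bits = a,b,c,d,e, MSB first):
  row 0 [00000]: (0 AND 0) -> 0
  row 1 [00001]: (0 AND 0) -> 0
  row 2 [00010]: (1 AND 0) -> 0
  row 3 [00011]: (1 AND 0) -> 0
  row 4 [00100]: (0 AND 1) -> 0
  row 5 [00101]: (0 AND 1) -> 0
  row 6 [00110]: (1 AND 1) -> 1
  row 7 [00111]: (1 AND 1) -> 1
  row 8 [01000]: (0 AND 0) -> 0
  row 9 [01001]: (0 AND 0) -> 0
  row 10 [01010]: (1 AND 0) -> 0
  row 11 [01011]: (1 AND 0) -> 0
  row 12 [01100]: (0 AND 1) -> 0
  row 13 [01101]: (0 AND 1) -> 0
  row 14 [01110]: (1 AND 1) -> 1
  row 15 [01111]: (1 AND 1) -> 1
  row 16 [10000]: (0 AND 0) -> 0
  row 17 [10001]: (0 AND 0) -> 0
  row 18 [10010]: (1 AND 0) -> 0
  row 19 [10011]: (1 AND 0) -> 0
  row 20 [10100]: (0 AND 1) -> 0
  row 21 [10101]: (0 AND 1) -> 0
  row 22 [10110]: (1 AND 1) -> 1
  row 23 [10111]: (1 AND 1) -> 1
  row 24 [11000]: (0 AND 0) -> 0
  row 25 [11001]: (0 AND 0) -> 0
  row 26 [11010]: (1 AND 0) -> 0
  row 27 [11011]: (1 AND 0) -> 0
  row 28 [11100]: (0 AND 1) -> 0
  row 29 [11101]: (0 AND 1) -> 0
  row 30 [11110]: (1 AND 1) -> 1
  row 31 [11111]: (1 AND 1) -> 1
Full result column, 4 rows per line (a,b,c fixed per line; d,e runs 00..11 left to right):
  rows 0-3 [a,b,c=000]: 0000  = hex 0
  rows 4-7 [a,b,c=001]: 0011  = hex 3
  rows 8-11 [a,b,c=010]: 0000  = hex 0
  rows 12-15 [a,b,c=011]: 0011  = hex 3
  rows 16-19 [a,b,c=100]: 0000  = hex 0
  rows 20-23 [a,b,c=101]: 0011  = hex 3
  rows 24-27 [a,b,c=110]: 0000  = hex 0
  rows 28-31 [a,b,c=111]: 0011  = hex 3
Output column (row 0 .. row 31) = 00000011000000110000001100000011
Output column grouped in 4s = 0000 0011 0000 0011 0000 0011 0000 0011 = 0x03030303
Convert to decimal digit by digit (value = value*16 + digit):
  0 -> 0
  0*16 + 3 = 3
  3*16 + 0 = 48
  48*16 + 3 = 771
  771*16 + 0 = 12336
  12336*16 + 3 = 197379
  197379*16 + 0 = 3158064
  3158064*16 + 3 = 50529027
Decimal = 50529027

50529027


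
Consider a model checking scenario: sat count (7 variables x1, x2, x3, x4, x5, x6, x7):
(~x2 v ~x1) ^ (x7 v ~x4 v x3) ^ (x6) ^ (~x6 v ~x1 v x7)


CNF with 4 clauses over 7 vars (128 assignments).
An assignment satisfies CNF iff every clause has >=1 true literal.
Check each row (bits = x1,x2,x3,x4,x5,x6,x7; clause T/F shown):
  row 0 [0000000]: clauses=TTFT -> 0
  row 1 [0000001]: clauses=TTFT -> 0
  row 2 [0000010]: clauses=TTTT -> 1
  row 3 [0000011]: clauses=TTTT -> 1
  row 4 [0000100]: clauses=TTFT -> 0
  (every remaining row is evaluated the same way; all 128 results are listed next)
Full result column, 8 rows per line (x1,x2,x3,x4 fixed per line; x5,x6,x7 runs 000..111 left to right):
  rows 0-7 [x1,x2,x3,x4=0000]: 00110011  (ones: 4)
  rows 8-15 [x1,x2,x3,x4=0001]: 00010001  (ones: 2)
  rows 16-23 [x1,x2,x3,x4=0010]: 00110011  (ones: 4)
  rows 24-31 [x1,x2,x3,x4=0011]: 00110011  (ones: 4)
  rows 32-39 [x1,x2,x3,x4=0100]: 00110011  (ones: 4)
  rows 40-47 [x1,x2,x3,x4=0101]: 00010001  (ones: 2)
  rows 48-55 [x1,x2,x3,x4=0110]: 00110011  (ones: 4)
  rows 56-63 [x1,x2,x3,x4=0111]: 00110011  (ones: 4)
  rows 64-71 [x1,x2,x3,x4=1000]: 00010001  (ones: 2)
  rows 72-79 [x1,x2,x3,x4=1001]: 00010001  (ones: 2)
  rows 80-87 [x1,x2,x3,x4=1010]: 00010001  (ones: 2)
  rows 88-95 [x1,x2,x3,x4=1011]: 00010001  (ones: 2)
  rows 96-103 [x1,x2,x3,x4=1100]: 00000000  (ones: 0)
  rows 104-111 [x1,x2,x3,x4=1101]: 00000000  (ones: 0)
  rows 112-119 [x1,x2,x3,x4=1110]: 00000000  (ones: 0)
  rows 120-127 [x1,x2,x3,x4=1111]: 00000000  (ones: 0)
Satisfying assignments = 4+2+4+4+4+2+4+4+2+2+2+2+0+0+0+0 = 36

36


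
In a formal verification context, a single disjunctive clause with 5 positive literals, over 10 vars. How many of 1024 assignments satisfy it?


Step 1: Total=2^10=1024
Step 2: Unsat when all 5 false: 2^5=32
Step 3: Sat=1024-32=992

992


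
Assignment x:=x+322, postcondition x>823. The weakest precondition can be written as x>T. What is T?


Formula: wp(x:=E, P) = P[E/x] (substitute E for x in postcondition)
Step 1: Postcondition: x>823
Step 2: Substitute x+322 for x: x+322>823
Step 3: Solve for x: x > 823-322 = 501

501


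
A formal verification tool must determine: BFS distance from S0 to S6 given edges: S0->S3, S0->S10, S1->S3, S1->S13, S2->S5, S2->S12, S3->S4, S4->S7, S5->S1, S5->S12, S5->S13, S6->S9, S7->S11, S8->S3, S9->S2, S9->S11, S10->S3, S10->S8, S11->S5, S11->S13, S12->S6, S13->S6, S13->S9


BFS layer-by-layer from S0:
  dist 0: {S0}
  dist 1: {S3, S10}
  dist 2: {S4, S8}
  dist 3: {S7}
  dist 4: {S11}
  dist 5: {S5, S13}
  dist 6: {S1, S6, S9, S12}
  -> S6 reached at distance 6
Shortest path length = 6

6


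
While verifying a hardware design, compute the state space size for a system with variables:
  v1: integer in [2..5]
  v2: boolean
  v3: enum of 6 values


State space = product of domain sizes of all variables.
Domain sizes:
  v1 (integer in [2..5]): 4
  v2 (boolean): 2
  v3 (enum of 6 values): 6
Product = 4 * 2 * 6 = 48

48


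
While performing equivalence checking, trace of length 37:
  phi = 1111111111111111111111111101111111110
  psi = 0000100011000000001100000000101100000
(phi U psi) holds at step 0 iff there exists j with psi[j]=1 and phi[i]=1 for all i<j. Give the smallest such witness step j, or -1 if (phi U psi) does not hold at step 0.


(phi U psi) at 0: need smallest j with psi[j]=1 and phi[i]=1 for all i in [0,j).
Scan from step 0:
  step 0: phi=1, psi=0 -> continue
  step 1: phi=1, psi=0 -> continue
  step 2: phi=1, psi=0 -> continue
  step 3: phi=1, psi=0 -> continue
  step 4: psi=1 and phi held for [0,4) -> witness found
Witness step = 4

4


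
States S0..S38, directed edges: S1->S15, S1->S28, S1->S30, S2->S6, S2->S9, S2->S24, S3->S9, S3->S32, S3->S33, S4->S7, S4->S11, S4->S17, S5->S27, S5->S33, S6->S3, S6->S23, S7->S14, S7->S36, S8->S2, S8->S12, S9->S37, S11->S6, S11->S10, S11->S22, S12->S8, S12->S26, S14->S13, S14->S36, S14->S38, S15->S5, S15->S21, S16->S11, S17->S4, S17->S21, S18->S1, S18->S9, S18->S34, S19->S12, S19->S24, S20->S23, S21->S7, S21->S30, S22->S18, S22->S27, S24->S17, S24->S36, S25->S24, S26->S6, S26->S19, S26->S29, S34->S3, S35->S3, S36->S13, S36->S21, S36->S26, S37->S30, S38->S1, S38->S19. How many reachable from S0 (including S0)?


BFS from S0:
  layer 0: {S0}
Reachable set: {S0}
Count = 1

1


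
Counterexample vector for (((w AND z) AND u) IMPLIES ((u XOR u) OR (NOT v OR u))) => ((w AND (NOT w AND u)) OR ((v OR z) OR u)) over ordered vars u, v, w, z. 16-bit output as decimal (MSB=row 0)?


F1 = (((w AND z) AND u) IMPLIES ((u XOR u) OR (NOT v OR u)))
F2 = ((w AND (NOT w AND u)) OR ((v OR z) OR u))
Counterexample to F1=>F2 is where F1=1 and F2=0.
Evaluate each row (bits = u,v,w,z, MSB first):
  row 0 [0000]: F1=1 F2=0 -> F1&~F2 -> 1
  row 1 [0001]: F1=1 F2=1 -> F1&~F2 -> 0
  row 2 [0010]: F1=1 F2=0 -> F1&~F2 -> 1
  row 3 [0011]: F1=1 F2=1 -> F1&~F2 -> 0
  row 4 [0100]: F1=1 F2=1 -> F1&~F2 -> 0
  row 5 [0101]: F1=1 F2=1 -> F1&~F2 -> 0
  row 6 [0110]: F1=1 F2=1 -> F1&~F2 -> 0
  row 7 [0111]: F1=1 F2=1 -> F1&~F2 -> 0
  row 8 [1000]: F1=1 F2=1 -> F1&~F2 -> 0
  row 9 [1001]: F1=1 F2=1 -> F1&~F2 -> 0
  row 10 [1010]: F1=1 F2=1 -> F1&~F2 -> 0
  row 11 [1011]: F1=1 F2=1 -> F1&~F2 -> 0
  row 12 [1100]: F1=1 F2=1 -> F1&~F2 -> 0
  row 13 [1101]: F1=1 F2=1 -> F1&~F2 -> 0
  row 14 [1110]: F1=1 F2=1 -> F1&~F2 -> 0
  row 15 [1111]: F1=1 F2=1 -> F1&~F2 -> 0
Full result column, 4 rows per line (u,v fixed per line; w,z runs 00..11 left to right):
  rows 0-3 [u,v=00]: 1010  = hex A
  rows 4-7 [u,v=01]: 0000  = hex 0
  rows 8-11 [u,v=10]: 0000  = hex 0
  rows 12-15 [u,v=11]: 0000  = hex 0
Counterexample vector (row 0 .. row 15) = 1010000000000000
Output column grouped in 4s = 1010 0000 0000 0000 = 0xA000
Convert to decimal digit by digit (value = value*16 + digit):
  A -> 10
  10*16 + 0 = 160
  160*16 + 0 = 2560
  2560*16 + 0 = 40960
Decimal = 40960

40960


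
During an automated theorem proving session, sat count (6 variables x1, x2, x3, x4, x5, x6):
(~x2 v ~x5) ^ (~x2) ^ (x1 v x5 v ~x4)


CNF with 3 clauses over 6 vars (64 assignments).
An assignment satisfies CNF iff every clause has >=1 true literal.
Check each row (bits = x1,x2,x3,x4,x5,x6; clause T/F shown):
  row 0 [000000]: clauses=TTT -> 1
  row 1 [000001]: clauses=TTT -> 1
  row 2 [000010]: clauses=TTT -> 1
  row 3 [000011]: clauses=TTT -> 1
  row 4 [000100]: clauses=TTF -> 0
  (every remaining row is evaluated the same way; all 64 results are listed next)
Full result column, 8 rows per line (x1,x2,x3 fixed per line; x4,x5,x6 runs 000..111 left to right):
  rows 0-7 [x1,x2,x3=000]: 11110011  (ones: 6)
  rows 8-15 [x1,x2,x3=001]: 11110011  (ones: 6)
  rows 16-23 [x1,x2,x3=010]: 00000000  (ones: 0)
  rows 24-31 [x1,x2,x3=011]: 00000000  (ones: 0)
  rows 32-39 [x1,x2,x3=100]: 11111111  (ones: 8)
  rows 40-47 [x1,x2,x3=101]: 11111111  (ones: 8)
  rows 48-55 [x1,x2,x3=110]: 00000000  (ones: 0)
  rows 56-63 [x1,x2,x3=111]: 00000000  (ones: 0)
Satisfying assignments = 6+6+0+0+8+8+0+0 = 28

28


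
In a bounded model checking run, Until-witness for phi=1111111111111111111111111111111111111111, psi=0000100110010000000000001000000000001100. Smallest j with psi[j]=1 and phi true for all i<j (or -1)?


(phi U psi) at 0: need smallest j with psi[j]=1 and phi[i]=1 for all i in [0,j).
Scan from step 0:
  step 0: phi=1, psi=0 -> continue
  step 1: phi=1, psi=0 -> continue
  step 2: phi=1, psi=0 -> continue
  step 3: phi=1, psi=0 -> continue
  step 4: psi=1 and phi held for [0,4) -> witness found
Witness step = 4

4


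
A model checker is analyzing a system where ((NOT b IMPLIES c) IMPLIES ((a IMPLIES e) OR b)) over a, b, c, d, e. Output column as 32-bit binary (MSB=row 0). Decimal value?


Formula: ((NOT b IMPLIES c) IMPLIES ((a IMPLIES e) OR b)) over a, b, c, d, e (32 rows)
Evaluate each row (bits = a,b,c,d,e, MSB first):
  row 0 [00000]: ((NOT 0 IMPLIES 0) IMPLIES ((0 IMPLIES 0) OR 0)) -> 1
  row 1 [00001]: ((NOT 0 IMPLIES 0) IMPLIES ((0 IMPLIES 1) OR 0)) -> 1
  row 2 [00010]: ((NOT 0 IMPLIES 0) IMPLIES ((0 IMPLIES 0) OR 0)) -> 1
  row 3 [00011]: ((NOT 0 IMPLIES 0) IMPLIES ((0 IMPLIES 1) OR 0)) -> 1
  row 4 [00100]: ((NOT 0 IMPLIES 1) IMPLIES ((0 IMPLIES 0) OR 0)) -> 1
  row 5 [00101]: ((NOT 0 IMPLIES 1) IMPLIES ((0 IMPLIES 1) OR 0)) -> 1
  row 6 [00110]: ((NOT 0 IMPLIES 1) IMPLIES ((0 IMPLIES 0) OR 0)) -> 1
  row 7 [00111]: ((NOT 0 IMPLIES 1) IMPLIES ((0 IMPLIES 1) OR 0)) -> 1
  row 8 [01000]: ((NOT 1 IMPLIES 0) IMPLIES ((0 IMPLIES 0) OR 1)) -> 1
  row 9 [01001]: ((NOT 1 IMPLIES 0) IMPLIES ((0 IMPLIES 1) OR 1)) -> 1
  row 10 [01010]: ((NOT 1 IMPLIES 0) IMPLIES ((0 IMPLIES 0) OR 1)) -> 1
  row 11 [01011]: ((NOT 1 IMPLIES 0) IMPLIES ((0 IMPLIES 1) OR 1)) -> 1
  row 12 [01100]: ((NOT 1 IMPLIES 1) IMPLIES ((0 IMPLIES 0) OR 1)) -> 1
  row 13 [01101]: ((NOT 1 IMPLIES 1) IMPLIES ((0 IMPLIES 1) OR 1)) -> 1
  row 14 [01110]: ((NOT 1 IMPLIES 1) IMPLIES ((0 IMPLIES 0) OR 1)) -> 1
  row 15 [01111]: ((NOT 1 IMPLIES 1) IMPLIES ((0 IMPLIES 1) OR 1)) -> 1
  row 16 [10000]: ((NOT 0 IMPLIES 0) IMPLIES ((1 IMPLIES 0) OR 0)) -> 1
  row 17 [10001]: ((NOT 0 IMPLIES 0) IMPLIES ((1 IMPLIES 1) OR 0)) -> 1
  row 18 [10010]: ((NOT 0 IMPLIES 0) IMPLIES ((1 IMPLIES 0) OR 0)) -> 1
  row 19 [10011]: ((NOT 0 IMPLIES 0) IMPLIES ((1 IMPLIES 1) OR 0)) -> 1
  row 20 [10100]: ((NOT 0 IMPLIES 1) IMPLIES ((1 IMPLIES 0) OR 0)) -> 0
  row 21 [10101]: ((NOT 0 IMPLIES 1) IMPLIES ((1 IMPLIES 1) OR 0)) -> 1
  row 22 [10110]: ((NOT 0 IMPLIES 1) IMPLIES ((1 IMPLIES 0) OR 0)) -> 0
  row 23 [10111]: ((NOT 0 IMPLIES 1) IMPLIES ((1 IMPLIES 1) OR 0)) -> 1
  row 24 [11000]: ((NOT 1 IMPLIES 0) IMPLIES ((1 IMPLIES 0) OR 1)) -> 1
  row 25 [11001]: ((NOT 1 IMPLIES 0) IMPLIES ((1 IMPLIES 1) OR 1)) -> 1
  row 26 [11010]: ((NOT 1 IMPLIES 0) IMPLIES ((1 IMPLIES 0) OR 1)) -> 1
  row 27 [11011]: ((NOT 1 IMPLIES 0) IMPLIES ((1 IMPLIES 1) OR 1)) -> 1
  row 28 [11100]: ((NOT 1 IMPLIES 1) IMPLIES ((1 IMPLIES 0) OR 1)) -> 1
  row 29 [11101]: ((NOT 1 IMPLIES 1) IMPLIES ((1 IMPLIES 1) OR 1)) -> 1
  row 30 [11110]: ((NOT 1 IMPLIES 1) IMPLIES ((1 IMPLIES 0) OR 1)) -> 1
  row 31 [11111]: ((NOT 1 IMPLIES 1) IMPLIES ((1 IMPLIES 1) OR 1)) -> 1
Full result column, 4 rows per line (a,b,c fixed per line; d,e runs 00..11 left to right):
  rows 0-3 [a,b,c=000]: 1111  = hex F
  rows 4-7 [a,b,c=001]: 1111  = hex F
  rows 8-11 [a,b,c=010]: 1111  = hex F
  rows 12-15 [a,b,c=011]: 1111  = hex F
  rows 16-19 [a,b,c=100]: 1111  = hex F
  rows 20-23 [a,b,c=101]: 0101  = hex 5
  rows 24-27 [a,b,c=110]: 1111  = hex F
  rows 28-31 [a,b,c=111]: 1111  = hex F
Output column (row 0 .. row 31) = 11111111111111111111010111111111
Output column grouped in 4s = 1111 1111 1111 1111 1111 0101 1111 1111 = 0xFFFFF5FF
Convert to decimal digit by digit (value = value*16 + digit):
  F -> 15
  15*16 + 15 (F) = 255
  255*16 + 15 (F) = 4095
  4095*16 + 15 (F) = 65535
  65535*16 + 15 (F) = 1048575
  1048575*16 + 5 = 16777205
  16777205*16 + 15 (F) = 268435295
  268435295*16 + 15 (F) = 4294964735
Decimal = 4294964735

4294964735
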